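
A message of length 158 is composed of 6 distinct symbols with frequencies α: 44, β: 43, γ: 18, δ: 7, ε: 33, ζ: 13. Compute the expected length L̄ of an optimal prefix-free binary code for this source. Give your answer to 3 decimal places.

2.367 bits/symbol

Probabilities are the counts divided by 158.
Repeatedly combine the two least-probable nodes; the expected code length is the sum of the merged weights.
merge 7/158 + 13/158 → 10/79
merge 9/79 + 10/79 → 19/79
merge 33/158 + 19/79 → 71/158
merge 43/158 + 22/79 → 87/158
merge 71/158 + 87/158 → 1
L = 10/79 + 19/79 + 71/158 + 87/158 + 1 = 187/79 ≈ 2.367 bits/symbol.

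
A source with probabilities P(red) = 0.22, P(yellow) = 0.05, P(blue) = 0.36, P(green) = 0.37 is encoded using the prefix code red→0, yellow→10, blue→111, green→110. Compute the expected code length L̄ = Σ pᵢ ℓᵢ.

2.51 bits/symbol

L̄ = Σ pᵢ·ℓᵢ = 0.22·1 + 0.05·2 + 0.36·3 + 0.37·3 = 2.51 bits/symbol.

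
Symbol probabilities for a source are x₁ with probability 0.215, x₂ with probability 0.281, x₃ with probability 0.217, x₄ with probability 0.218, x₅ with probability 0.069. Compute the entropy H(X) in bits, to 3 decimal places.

H = −Σ pᵢ log₂ pᵢ.
−0.215·log₂(0.215) = 0.4768
−0.281·log₂(0.281) = 0.5146
−0.217·log₂(0.217) = 0.4783
−0.218·log₂(0.218) = 0.4791
−0.069·log₂(0.069) = 0.2662
Sum ≈ 2.2149 → 2.215 bits.

2.215 bits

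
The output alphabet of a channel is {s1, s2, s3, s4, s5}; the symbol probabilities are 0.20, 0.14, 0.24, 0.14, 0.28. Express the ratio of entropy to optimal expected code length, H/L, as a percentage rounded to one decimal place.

Entropy H = −Σ p log₂ p ≈ 2.2670 bits.
Huffman merges: 7/50+7/50→7/25; 1/5+6/25→11/25; 7/25+7/25→14/25; 11/25+14/25→1. L = 57/25 ≈ 2.2800.
Efficiency = H/L = 2.2670/2.2800 = 99.4%.

99.4%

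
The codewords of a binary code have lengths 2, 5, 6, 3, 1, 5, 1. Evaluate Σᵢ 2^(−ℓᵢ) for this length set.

1.453125

With common denominator 2^6 = 64: Σ 2^(−ℓᵢ) = 16/64 + 2/64 + 1/64 + 8/64 + 32/64 + 2/64 + 32/64 = 93/64 = 1.453125.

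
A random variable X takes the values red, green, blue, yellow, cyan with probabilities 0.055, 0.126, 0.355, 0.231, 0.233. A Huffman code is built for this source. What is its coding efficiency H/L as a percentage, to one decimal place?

97.0%

Entropy H = −Σ p log₂ p ≈ 2.1151 bits.
Huffman merges: 11/200+63/500→181/1000; 181/1000+231/1000→103/250; 233/1000+71/200→147/250; 103/250+147/250→1. L = 2181/1000 ≈ 2.1810.
Efficiency = H/L = 2.1151/2.1810 = 97.0%.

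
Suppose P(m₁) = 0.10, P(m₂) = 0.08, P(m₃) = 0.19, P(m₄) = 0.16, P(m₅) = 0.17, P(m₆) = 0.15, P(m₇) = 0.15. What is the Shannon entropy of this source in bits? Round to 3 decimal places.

2.758 bits

H = −Σ pᵢ log₂ pᵢ.
−0.10·log₂(0.10) = 0.3322
−0.08·log₂(0.08) = 0.2915
−0.19·log₂(0.19) = 0.4552
−0.16·log₂(0.16) = 0.4230
−0.17·log₂(0.17) = 0.4346
−0.15·log₂(0.15) = 0.4105
−0.15·log₂(0.15) = 0.4105
Sum ≈ 2.7576 → 2.758 bits.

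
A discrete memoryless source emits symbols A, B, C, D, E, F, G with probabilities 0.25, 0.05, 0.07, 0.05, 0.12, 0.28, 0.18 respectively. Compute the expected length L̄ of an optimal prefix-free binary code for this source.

Repeatedly combine the two least-probable nodes; the expected code length is the sum of the merged weights.
merge 1/20 + 1/20 → 1/10
merge 7/100 + 1/10 → 17/100
merge 3/25 + 17/100 → 29/100
merge 9/50 + 1/4 → 43/100
merge 7/25 + 29/100 → 57/100
merge 43/100 + 57/100 → 1
L = 1/10 + 17/100 + 29/100 + 43/100 + 57/100 + 1 = 64/25 = 2.56 bits/symbol.

2.56 bits/symbol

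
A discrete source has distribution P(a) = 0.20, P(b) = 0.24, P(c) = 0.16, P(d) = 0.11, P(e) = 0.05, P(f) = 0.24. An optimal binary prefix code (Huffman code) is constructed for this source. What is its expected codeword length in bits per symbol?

2.48 bits/symbol

Repeatedly combine the two least-probable nodes; the expected code length is the sum of the merged weights.
merge 1/20 + 11/100 → 4/25
merge 4/25 + 4/25 → 8/25
merge 1/5 + 6/25 → 11/25
merge 6/25 + 8/25 → 14/25
merge 11/25 + 14/25 → 1
L = 4/25 + 8/25 + 11/25 + 14/25 + 1 = 62/25 = 2.48 bits/symbol.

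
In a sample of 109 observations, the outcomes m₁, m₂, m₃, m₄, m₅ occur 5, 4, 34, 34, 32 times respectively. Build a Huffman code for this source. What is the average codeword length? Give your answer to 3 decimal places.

2.083 bits/symbol

Probabilities are the counts divided by 109.
Repeatedly combine the two least-probable nodes; the expected code length is the sum of the merged weights.
merge 4/109 + 5/109 → 9/109
merge 9/109 + 32/109 → 41/109
merge 34/109 + 34/109 → 68/109
merge 41/109 + 68/109 → 1
L = 9/109 + 41/109 + 68/109 + 1 = 227/109 ≈ 2.083 bits/symbol.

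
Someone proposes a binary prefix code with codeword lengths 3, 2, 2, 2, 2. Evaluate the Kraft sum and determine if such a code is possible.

With common denominator 2^3 = 8: Σ 2^(−ℓᵢ) = 1/8 + 2/8 + 2/8 + 2/8 + 2/8 = 9/8 = 1.125.
Kraft's inequality requires Σ ≤ 1; here Σ = 1.125 > 1, so no such prefix code exists.

1.125; no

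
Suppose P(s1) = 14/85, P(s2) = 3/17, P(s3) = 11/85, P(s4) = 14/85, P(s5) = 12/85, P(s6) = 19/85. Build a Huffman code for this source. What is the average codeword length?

Repeatedly combine the two least-probable nodes; the expected code length is the sum of the merged weights.
merge 11/85 + 12/85 → 23/85
merge 14/85 + 14/85 → 28/85
merge 3/17 + 19/85 → 2/5
merge 23/85 + 28/85 → 3/5
merge 2/5 + 3/5 → 1
L = 23/85 + 28/85 + 2/5 + 3/5 + 1 = 13/5 = 2.6 bits/symbol.

2.6 bits/symbol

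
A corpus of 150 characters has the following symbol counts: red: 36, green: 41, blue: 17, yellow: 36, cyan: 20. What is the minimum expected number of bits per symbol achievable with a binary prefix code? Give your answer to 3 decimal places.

2.247 bits/symbol

Probabilities are the counts divided by 150.
Repeatedly combine the two least-probable nodes; the expected code length is the sum of the merged weights.
merge 17/150 + 2/15 → 37/150
merge 6/25 + 6/25 → 12/25
merge 37/150 + 41/150 → 13/25
merge 12/25 + 13/25 → 1
L = 37/150 + 12/25 + 13/25 + 1 = 337/150 ≈ 2.247 bits/symbol.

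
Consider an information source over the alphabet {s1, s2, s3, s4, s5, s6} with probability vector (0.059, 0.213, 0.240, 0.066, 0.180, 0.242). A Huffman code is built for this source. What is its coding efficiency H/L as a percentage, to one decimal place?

99.2%

Entropy H = −Σ p log₂ p ≈ 2.4097 bits.
Huffman merges: 59/1000+33/500→1/8; 1/8+9/50→61/200; 213/1000+6/25→453/1000; 121/500+61/200→547/1000; 453/1000+547/1000→1. L = 243/100 ≈ 2.4300.
Efficiency = H/L = 2.4097/2.4300 = 99.2%.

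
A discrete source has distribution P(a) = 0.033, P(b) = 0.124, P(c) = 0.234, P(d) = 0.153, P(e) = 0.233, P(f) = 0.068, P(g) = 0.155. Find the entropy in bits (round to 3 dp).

H = −Σ pᵢ log₂ pᵢ.
−0.033·log₂(0.033) = 0.1624
−0.124·log₂(0.124) = 0.3734
−0.234·log₂(0.234) = 0.4903
−0.153·log₂(0.153) = 0.4144
−0.233·log₂(0.233) = 0.4897
−0.068·log₂(0.068) = 0.2637
−0.155·log₂(0.155) = 0.4169
Sum ≈ 2.6109 → 2.611 bits.

2.611 bits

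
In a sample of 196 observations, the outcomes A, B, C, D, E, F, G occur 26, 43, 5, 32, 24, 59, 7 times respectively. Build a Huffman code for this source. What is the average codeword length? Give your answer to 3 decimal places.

Probabilities are the counts divided by 196.
Repeatedly combine the two least-probable nodes; the expected code length is the sum of the merged weights.
merge 5/196 + 1/28 → 3/49
merge 3/49 + 6/49 → 9/49
merge 13/98 + 8/49 → 29/98
merge 9/49 + 43/196 → 79/196
merge 29/98 + 59/196 → 117/196
merge 79/196 + 117/196 → 1
L = 3/49 + 9/49 + 29/98 + 79/196 + 117/196 + 1 = 249/98 ≈ 2.541 bits/symbol.

2.541 bits/symbol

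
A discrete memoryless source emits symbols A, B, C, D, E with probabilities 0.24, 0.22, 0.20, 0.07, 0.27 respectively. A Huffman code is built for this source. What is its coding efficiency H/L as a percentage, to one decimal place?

Entropy H = −Σ p log₂ p ≈ 2.2177 bits.
Huffman merges: 7/100+1/5→27/100; 11/50+6/25→23/50; 27/100+27/100→27/50; 23/50+27/50→1. L = 227/100 ≈ 2.2700.
Efficiency = H/L = 2.2177/2.2700 = 97.7%.

97.7%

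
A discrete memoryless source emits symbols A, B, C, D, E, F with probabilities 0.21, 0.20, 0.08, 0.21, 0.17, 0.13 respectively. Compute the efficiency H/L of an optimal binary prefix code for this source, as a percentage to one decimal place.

Entropy H = −Σ p log₂ p ≈ 2.5188 bits.
Huffman merges: 2/25+13/100→21/100; 17/100+1/5→37/100; 21/100+21/100→21/50; 21/100+37/100→29/50; 21/50+29/50→1. L = 129/50 ≈ 2.5800.
Efficiency = H/L = 2.5188/2.5800 = 97.6%.

97.6%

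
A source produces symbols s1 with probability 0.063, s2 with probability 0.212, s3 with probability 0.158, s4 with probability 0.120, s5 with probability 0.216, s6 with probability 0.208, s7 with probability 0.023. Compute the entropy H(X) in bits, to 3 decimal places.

H = −Σ pᵢ log₂ pᵢ.
−0.063·log₂(0.063) = 0.2513
−0.212·log₂(0.212) = 0.4744
−0.158·log₂(0.158) = 0.4206
−0.120·log₂(0.120) = 0.3671
−0.216·log₂(0.216) = 0.4776
−0.208·log₂(0.208) = 0.4712
−0.023·log₂(0.023) = 0.1252
Sum ≈ 2.5873 → 2.587 bits.

2.587 bits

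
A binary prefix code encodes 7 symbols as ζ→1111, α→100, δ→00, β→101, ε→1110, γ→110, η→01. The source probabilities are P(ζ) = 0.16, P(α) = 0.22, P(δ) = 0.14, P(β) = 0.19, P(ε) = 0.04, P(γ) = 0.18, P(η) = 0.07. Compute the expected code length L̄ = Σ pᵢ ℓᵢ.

L̄ = Σ pᵢ·ℓᵢ = 0.16·4 + 0.22·3 + 0.14·2 + 0.19·3 + 0.04·4 + 0.18·3 + 0.07·2 = 2.99 bits/symbol.

2.99 bits/symbol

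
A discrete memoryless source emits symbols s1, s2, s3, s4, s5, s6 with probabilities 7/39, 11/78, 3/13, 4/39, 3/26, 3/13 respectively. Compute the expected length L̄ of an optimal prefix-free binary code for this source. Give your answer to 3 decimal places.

Repeatedly combine the two least-probable nodes; the expected code length is the sum of the merged weights.
merge 4/39 + 3/26 → 17/78
merge 11/78 + 7/39 → 25/78
merge 17/78 + 3/13 → 35/78
merge 3/13 + 25/78 → 43/78
merge 35/78 + 43/78 → 1
L = 17/78 + 25/78 + 35/78 + 43/78 + 1 = 33/13 ≈ 2.538 bits/symbol.

2.538 bits/symbol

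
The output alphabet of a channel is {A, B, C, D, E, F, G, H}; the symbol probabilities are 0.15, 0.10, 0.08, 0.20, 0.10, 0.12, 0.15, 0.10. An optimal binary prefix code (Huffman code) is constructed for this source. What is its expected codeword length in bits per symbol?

2.98 bits/symbol

Repeatedly combine the two least-probable nodes; the expected code length is the sum of the merged weights.
merge 2/25 + 1/10 → 9/50
merge 1/10 + 1/10 → 1/5
merge 3/25 + 3/20 → 27/100
merge 3/20 + 9/50 → 33/100
merge 1/5 + 1/5 → 2/5
merge 27/100 + 33/100 → 3/5
merge 2/5 + 3/5 → 1
L = 9/50 + 1/5 + 27/100 + 33/100 + 2/5 + 3/5 + 1 = 149/50 = 2.98 bits/symbol.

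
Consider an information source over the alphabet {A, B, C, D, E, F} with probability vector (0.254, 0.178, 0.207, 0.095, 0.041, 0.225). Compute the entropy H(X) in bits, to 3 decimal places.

2.412 bits

H = −Σ pᵢ log₂ pᵢ.
−0.254·log₂(0.254) = 0.5022
−0.178·log₂(0.178) = 0.4432
−0.207·log₂(0.207) = 0.4704
−0.095·log₂(0.095) = 0.3226
−0.041·log₂(0.041) = 0.1889
−0.225·log₂(0.225) = 0.4842
Sum ≈ 2.4115 → 2.412 bits.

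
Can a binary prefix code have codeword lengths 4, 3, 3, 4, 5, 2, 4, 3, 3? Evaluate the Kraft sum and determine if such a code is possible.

0.96875; yes

With common denominator 2^5 = 32: Σ 2^(−ℓᵢ) = 2/32 + 4/32 + 4/32 + 2/32 + 1/32 + 8/32 + 2/32 + 4/32 + 4/32 = 31/32 = 0.96875.
Kraft's inequality requires Σ ≤ 1; here Σ = 0.96875 ≤ 1, so such a prefix code exists.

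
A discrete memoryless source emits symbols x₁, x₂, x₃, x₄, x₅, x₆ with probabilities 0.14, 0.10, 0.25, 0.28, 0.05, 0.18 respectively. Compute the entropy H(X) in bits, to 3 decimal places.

H = −Σ pᵢ log₂ pᵢ.
−0.14·log₂(0.14) = 0.3971
−0.10·log₂(0.10) = 0.3322
−0.25·log₂(0.25) = 0.5000
−0.28·log₂(0.28) = 0.5142
−0.05·log₂(0.05) = 0.2161
−0.18·log₂(0.18) = 0.4453
Sum ≈ 2.4049 → 2.405 bits.

2.405 bits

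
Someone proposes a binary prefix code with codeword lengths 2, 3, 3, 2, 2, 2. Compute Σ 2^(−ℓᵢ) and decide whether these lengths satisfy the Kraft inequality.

With common denominator 2^3 = 8: Σ 2^(−ℓᵢ) = 2/8 + 1/8 + 1/8 + 2/8 + 2/8 + 2/8 = 10/8 = 1.25.
Kraft's inequality requires Σ ≤ 1; here Σ = 1.25 > 1, so no such prefix code exists.

1.25; no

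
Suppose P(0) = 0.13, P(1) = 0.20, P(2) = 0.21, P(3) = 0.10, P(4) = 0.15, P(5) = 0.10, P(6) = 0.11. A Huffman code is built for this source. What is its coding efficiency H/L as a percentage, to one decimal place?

Entropy H = −Σ p log₂ p ≈ 2.7451 bits.
Huffman merges: 1/10+1/10→1/5; 11/100+13/100→6/25; 3/20+1/5→7/20; 1/5+21/100→41/100; 6/25+7/20→59/100; 41/100+59/100→1. L = 279/100 ≈ 2.7900.
Efficiency = H/L = 2.7451/2.7900 = 98.4%.

98.4%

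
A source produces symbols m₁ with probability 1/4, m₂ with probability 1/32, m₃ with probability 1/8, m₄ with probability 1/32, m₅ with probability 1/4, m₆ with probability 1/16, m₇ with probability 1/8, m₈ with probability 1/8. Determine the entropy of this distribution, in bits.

Each probability is a power of 1/2, so log₂(1/p) is an integer.
H = Σ p·log₂(1/p) = 1/4·2 + 1/32·5 + 1/8·3 + 1/32·5 + 1/4·2 + 1/16·4 + 1/8·3 + 1/8·3 = 2.6875 bits.

2.6875 bits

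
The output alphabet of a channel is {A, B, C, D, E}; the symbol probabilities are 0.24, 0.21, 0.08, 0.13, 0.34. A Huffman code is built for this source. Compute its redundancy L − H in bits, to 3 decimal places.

Entropy H = −Σ p log₂ p ≈ 2.1703 bits.
Huffman merges: 2/25+13/100→21/100; 21/100+21/100→21/50; 6/25+17/50→29/50; 21/50+29/50→1. L = 221/100 ≈ 2.2100.
L − H = 2.2100 − 2.1703 = 0.040 bits.

0.040 bits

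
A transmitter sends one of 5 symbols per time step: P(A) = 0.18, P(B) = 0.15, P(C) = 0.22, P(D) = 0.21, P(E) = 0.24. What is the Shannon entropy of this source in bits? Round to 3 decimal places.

H = −Σ pᵢ log₂ pᵢ.
−0.18·log₂(0.18) = 0.4453
−0.15·log₂(0.15) = 0.4105
−0.22·log₂(0.22) = 0.4806
−0.21·log₂(0.21) = 0.4728
−0.24·log₂(0.24) = 0.4941
Sum ≈ 2.3034 → 2.303 bits.

2.303 bits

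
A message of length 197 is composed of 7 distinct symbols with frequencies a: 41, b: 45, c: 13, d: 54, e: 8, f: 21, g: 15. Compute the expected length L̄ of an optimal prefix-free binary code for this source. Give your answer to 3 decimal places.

2.579 bits/symbol

Probabilities are the counts divided by 197.
Repeatedly combine the two least-probable nodes; the expected code length is the sum of the merged weights.
merge 8/197 + 13/197 → 21/197
merge 15/197 + 21/197 → 36/197
merge 21/197 + 36/197 → 57/197
merge 41/197 + 45/197 → 86/197
merge 54/197 + 57/197 → 111/197
merge 86/197 + 111/197 → 1
L = 21/197 + 36/197 + 57/197 + 86/197 + 111/197 + 1 = 508/197 ≈ 2.579 bits/symbol.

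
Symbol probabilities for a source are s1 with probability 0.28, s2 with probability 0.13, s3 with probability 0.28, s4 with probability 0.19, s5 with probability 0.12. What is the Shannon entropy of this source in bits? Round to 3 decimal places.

2.233 bits

H = −Σ pᵢ log₂ pᵢ.
−0.28·log₂(0.28) = 0.5142
−0.13·log₂(0.13) = 0.3826
−0.28·log₂(0.28) = 0.5142
−0.19·log₂(0.19) = 0.4552
−0.12·log₂(0.12) = 0.3671
Sum ≈ 2.2334 → 2.233 bits.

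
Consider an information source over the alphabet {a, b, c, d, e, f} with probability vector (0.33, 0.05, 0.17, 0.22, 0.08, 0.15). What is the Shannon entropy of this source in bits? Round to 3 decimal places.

2.361 bits

H = −Σ pᵢ log₂ pᵢ.
−0.33·log₂(0.33) = 0.5278
−0.05·log₂(0.05) = 0.2161
−0.17·log₂(0.17) = 0.4346
−0.22·log₂(0.22) = 0.4806
−0.08·log₂(0.08) = 0.2915
−0.15·log₂(0.15) = 0.4105
Sum ≈ 2.3611 → 2.361 bits.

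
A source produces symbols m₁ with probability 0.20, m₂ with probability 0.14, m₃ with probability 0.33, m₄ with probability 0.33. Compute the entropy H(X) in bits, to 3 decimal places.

1.917 bits

H = −Σ pᵢ log₂ pᵢ.
−0.20·log₂(0.20) = 0.4644
−0.14·log₂(0.14) = 0.3971
−0.33·log₂(0.33) = 0.5278
−0.33·log₂(0.33) = 0.5278
Sum ≈ 1.9171 → 1.917 bits.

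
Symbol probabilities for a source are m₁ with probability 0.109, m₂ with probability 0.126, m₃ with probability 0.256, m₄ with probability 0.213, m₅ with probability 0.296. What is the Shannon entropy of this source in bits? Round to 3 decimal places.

H = −Σ pᵢ log₂ pᵢ.
−0.109·log₂(0.109) = 0.3485
−0.126·log₂(0.126) = 0.3766
−0.256·log₂(0.256) = 0.5032
−0.213·log₂(0.213) = 0.4752
−0.296·log₂(0.296) = 0.5199
Sum ≈ 2.2234 → 2.223 bits.

2.223 bits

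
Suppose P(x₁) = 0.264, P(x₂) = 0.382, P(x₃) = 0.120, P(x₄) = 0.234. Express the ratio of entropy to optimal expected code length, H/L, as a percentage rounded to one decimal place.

96.1%

Entropy H = −Σ p log₂ p ≈ 1.8950 bits.
Huffman merges: 3/25+117/500→177/500; 33/125+177/500→309/500; 191/500+309/500→1. L = 493/250 ≈ 1.9720.
Efficiency = H/L = 1.8950/1.9720 = 96.1%.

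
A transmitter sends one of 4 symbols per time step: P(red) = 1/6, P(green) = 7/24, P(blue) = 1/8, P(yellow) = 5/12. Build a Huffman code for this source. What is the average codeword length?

1.875 bits/symbol

Repeatedly combine the two least-probable nodes; the expected code length is the sum of the merged weights.
merge 1/8 + 1/6 → 7/24
merge 7/24 + 7/24 → 7/12
merge 5/12 + 7/12 → 1
L = 7/24 + 7/12 + 1 = 15/8 = 1.875 bits/symbol.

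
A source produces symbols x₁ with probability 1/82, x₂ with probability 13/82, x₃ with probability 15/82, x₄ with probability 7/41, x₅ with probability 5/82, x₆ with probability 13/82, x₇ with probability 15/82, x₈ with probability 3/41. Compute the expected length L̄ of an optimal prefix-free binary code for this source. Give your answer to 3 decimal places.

2.854 bits/symbol

Repeatedly combine the two least-probable nodes; the expected code length is the sum of the merged weights.
merge 1/82 + 5/82 → 3/41
merge 3/41 + 3/41 → 6/41
merge 6/41 + 13/82 → 25/82
merge 13/82 + 7/41 → 27/82
merge 15/82 + 15/82 → 15/41
merge 25/82 + 27/82 → 26/41
merge 15/41 + 26/41 → 1
L = 3/41 + 6/41 + 25/82 + 27/82 + 15/41 + 26/41 + 1 = 117/41 ≈ 2.854 bits/symbol.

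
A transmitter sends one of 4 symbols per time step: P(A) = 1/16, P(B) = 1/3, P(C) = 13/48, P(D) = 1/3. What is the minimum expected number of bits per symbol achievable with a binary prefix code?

2 bits/symbol

Repeatedly combine the two least-probable nodes; the expected code length is the sum of the merged weights.
merge 1/16 + 13/48 → 1/3
merge 1/3 + 1/3 → 2/3
merge 1/3 + 2/3 → 1
L = 1/3 + 2/3 + 1 = 2 bits/symbol.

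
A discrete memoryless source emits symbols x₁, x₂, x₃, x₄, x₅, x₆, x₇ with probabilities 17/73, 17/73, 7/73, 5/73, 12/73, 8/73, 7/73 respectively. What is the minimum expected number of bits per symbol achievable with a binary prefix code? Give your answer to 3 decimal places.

2.699 bits/symbol

Repeatedly combine the two least-probable nodes; the expected code length is the sum of the merged weights.
merge 5/73 + 7/73 → 12/73
merge 7/73 + 8/73 → 15/73
merge 12/73 + 12/73 → 24/73
merge 15/73 + 17/73 → 32/73
merge 17/73 + 24/73 → 41/73
merge 32/73 + 41/73 → 1
L = 12/73 + 15/73 + 24/73 + 32/73 + 41/73 + 1 = 197/73 ≈ 2.699 bits/symbol.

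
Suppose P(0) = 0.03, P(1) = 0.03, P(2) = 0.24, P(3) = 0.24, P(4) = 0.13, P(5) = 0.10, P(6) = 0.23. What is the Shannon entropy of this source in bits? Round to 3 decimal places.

H = −Σ pᵢ log₂ pᵢ.
−0.03·log₂(0.03) = 0.1518
−0.03·log₂(0.03) = 0.1518
−0.24·log₂(0.24) = 0.4941
−0.24·log₂(0.24) = 0.4941
−0.13·log₂(0.13) = 0.3826
−0.10·log₂(0.10) = 0.3322
−0.23·log₂(0.23) = 0.4877
Sum ≈ 2.4943 → 2.494 bits.

2.494 bits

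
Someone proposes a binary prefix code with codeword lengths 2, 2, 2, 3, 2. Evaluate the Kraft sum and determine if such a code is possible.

1.125; no

With common denominator 2^3 = 8: Σ 2^(−ℓᵢ) = 2/8 + 2/8 + 2/8 + 1/8 + 2/8 = 9/8 = 1.125.
Kraft's inequality requires Σ ≤ 1; here Σ = 1.125 > 1, so no such prefix code exists.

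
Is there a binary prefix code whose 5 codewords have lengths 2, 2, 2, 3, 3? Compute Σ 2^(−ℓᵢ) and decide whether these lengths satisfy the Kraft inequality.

1; yes

With common denominator 2^3 = 8: Σ 2^(−ℓᵢ) = 2/8 + 2/8 + 2/8 + 1/8 + 1/8 = 8/8 = 1.
Kraft's inequality requires Σ ≤ 1; here Σ = 1 ≤ 1, so such a prefix code exists.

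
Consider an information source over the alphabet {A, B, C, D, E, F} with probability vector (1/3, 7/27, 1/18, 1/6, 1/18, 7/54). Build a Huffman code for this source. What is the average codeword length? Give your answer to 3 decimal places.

Repeatedly combine the two least-probable nodes; the expected code length is the sum of the merged weights.
merge 1/18 + 1/18 → 1/9
merge 1/9 + 7/54 → 13/54
merge 1/6 + 13/54 → 11/27
merge 7/27 + 1/3 → 16/27
merge 11/27 + 16/27 → 1
L = 1/9 + 13/54 + 11/27 + 16/27 + 1 = 127/54 ≈ 2.352 bits/symbol.

2.352 bits/symbol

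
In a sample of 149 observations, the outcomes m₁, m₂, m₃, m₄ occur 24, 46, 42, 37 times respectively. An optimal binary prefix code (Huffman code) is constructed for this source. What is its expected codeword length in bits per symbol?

2 bits/symbol

Probabilities are the counts divided by 149.
Repeatedly combine the two least-probable nodes; the expected code length is the sum of the merged weights.
merge 24/149 + 37/149 → 61/149
merge 42/149 + 46/149 → 88/149
merge 61/149 + 88/149 → 1
L = 61/149 + 88/149 + 1 = 2 bits/symbol.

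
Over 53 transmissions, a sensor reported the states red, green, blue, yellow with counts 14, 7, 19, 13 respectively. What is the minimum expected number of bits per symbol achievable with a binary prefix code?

2 bits/symbol

Probabilities are the counts divided by 53.
Repeatedly combine the two least-probable nodes; the expected code length is the sum of the merged weights.
merge 7/53 + 13/53 → 20/53
merge 14/53 + 19/53 → 33/53
merge 20/53 + 33/53 → 1
L = 20/53 + 33/53 + 1 = 2 bits/symbol.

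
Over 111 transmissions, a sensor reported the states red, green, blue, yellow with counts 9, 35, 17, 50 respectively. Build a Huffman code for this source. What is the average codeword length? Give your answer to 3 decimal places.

1.784 bits/symbol

Probabilities are the counts divided by 111.
Repeatedly combine the two least-probable nodes; the expected code length is the sum of the merged weights.
merge 3/37 + 17/111 → 26/111
merge 26/111 + 35/111 → 61/111
merge 50/111 + 61/111 → 1
L = 26/111 + 61/111 + 1 = 66/37 ≈ 1.784 bits/symbol.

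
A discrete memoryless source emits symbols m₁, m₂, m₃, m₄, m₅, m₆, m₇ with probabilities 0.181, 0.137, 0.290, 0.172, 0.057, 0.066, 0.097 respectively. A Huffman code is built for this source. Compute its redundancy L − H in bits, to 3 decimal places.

Entropy H = −Σ p log₂ p ≈ 2.6148 bits.
Huffman merges: 57/1000+33/500→123/1000; 97/1000+123/1000→11/50; 137/1000+43/250→309/1000; 181/1000+11/50→401/1000; 29/100+309/1000→599/1000; 401/1000+599/1000→1. L = 663/250 ≈ 2.6520.
L − H = 2.6520 − 2.6148 = 0.037 bits.

0.037 bits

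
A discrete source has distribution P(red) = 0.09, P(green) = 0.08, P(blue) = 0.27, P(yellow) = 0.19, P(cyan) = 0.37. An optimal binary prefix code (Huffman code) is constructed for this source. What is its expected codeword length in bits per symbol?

Repeatedly combine the two least-probable nodes; the expected code length is the sum of the merged weights.
merge 2/25 + 9/100 → 17/100
merge 17/100 + 19/100 → 9/25
merge 27/100 + 9/25 → 63/100
merge 37/100 + 63/100 → 1
L = 17/100 + 9/25 + 63/100 + 1 = 54/25 = 2.16 bits/symbol.

2.16 bits/symbol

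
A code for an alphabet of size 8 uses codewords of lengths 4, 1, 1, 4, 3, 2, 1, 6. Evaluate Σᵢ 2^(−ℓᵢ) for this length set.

With common denominator 2^6 = 64: Σ 2^(−ℓᵢ) = 4/64 + 32/64 + 32/64 + 4/64 + 8/64 + 16/64 + 32/64 + 1/64 = 129/64 = 2.015625.

2.015625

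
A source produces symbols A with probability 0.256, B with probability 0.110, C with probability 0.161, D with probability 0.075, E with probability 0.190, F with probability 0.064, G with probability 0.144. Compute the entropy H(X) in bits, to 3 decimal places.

H = −Σ pᵢ log₂ pᵢ.
−0.256·log₂(0.256) = 0.5032
−0.110·log₂(0.110) = 0.3503
−0.161·log₂(0.161) = 0.4242
−0.075·log₂(0.075) = 0.2803
−0.190·log₂(0.190) = 0.4552
−0.064·log₂(0.064) = 0.2538
−0.144·log₂(0.144) = 0.4026
Sum ≈ 2.6697 → 2.670 bits.

2.670 bits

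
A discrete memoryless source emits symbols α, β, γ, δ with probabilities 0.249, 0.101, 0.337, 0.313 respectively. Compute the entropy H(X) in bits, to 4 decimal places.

H = −Σ pᵢ log₂ pᵢ.
−0.249·log₂(0.249) = 0.4994
−0.101·log₂(0.101) = 0.3341
−0.337·log₂(0.337) = 0.5288
−0.313·log₂(0.313) = 0.5245
Sum ≈ 1.8868 → 1.8868 bits.

1.8868 bits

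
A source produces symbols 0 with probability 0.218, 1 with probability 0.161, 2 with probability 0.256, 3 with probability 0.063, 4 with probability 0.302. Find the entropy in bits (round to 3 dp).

H = −Σ pᵢ log₂ pᵢ.
−0.218·log₂(0.218) = 0.4791
−0.161·log₂(0.161) = 0.4242
−0.256·log₂(0.256) = 0.5032
−0.063·log₂(0.063) = 0.2513
−0.302·log₂(0.302) = 0.5217
Sum ≈ 2.1795 → 2.179 bits.

2.179 bits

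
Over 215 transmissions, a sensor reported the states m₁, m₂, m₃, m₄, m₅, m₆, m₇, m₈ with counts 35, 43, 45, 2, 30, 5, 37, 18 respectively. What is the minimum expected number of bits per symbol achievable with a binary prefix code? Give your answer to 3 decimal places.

2.740 bits/symbol

Probabilities are the counts divided by 215.
Repeatedly combine the two least-probable nodes; the expected code length is the sum of the merged weights.
merge 2/215 + 1/43 → 7/215
merge 7/215 + 18/215 → 5/43
merge 5/43 + 6/43 → 11/43
merge 7/43 + 37/215 → 72/215
merge 1/5 + 9/43 → 88/215
merge 11/43 + 72/215 → 127/215
merge 88/215 + 127/215 → 1
L = 7/215 + 5/43 + 11/43 + 72/215 + 88/215 + 127/215 + 1 = 589/215 ≈ 2.740 bits/symbol.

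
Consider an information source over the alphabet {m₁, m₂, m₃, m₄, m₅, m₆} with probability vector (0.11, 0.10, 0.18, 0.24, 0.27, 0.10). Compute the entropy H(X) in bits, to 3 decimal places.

2.464 bits

H = −Σ pᵢ log₂ pᵢ.
−0.11·log₂(0.11) = 0.3503
−0.10·log₂(0.10) = 0.3322
−0.18·log₂(0.18) = 0.4453
−0.24·log₂(0.24) = 0.4941
−0.27·log₂(0.27) = 0.5100
−0.10·log₂(0.10) = 0.3322
Sum ≈ 2.4641 → 2.464 bits.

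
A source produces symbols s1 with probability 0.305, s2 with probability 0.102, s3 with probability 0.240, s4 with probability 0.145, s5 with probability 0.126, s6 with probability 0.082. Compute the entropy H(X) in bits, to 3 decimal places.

2.429 bits

H = −Σ pᵢ log₂ pᵢ.
−0.305·log₂(0.305) = 0.5225
−0.102·log₂(0.102) = 0.3359
−0.240·log₂(0.240) = 0.4941
−0.145·log₂(0.145) = 0.4040
−0.126·log₂(0.126) = 0.3766
−0.082·log₂(0.082) = 0.2959
Sum ≈ 2.4289 → 2.429 bits.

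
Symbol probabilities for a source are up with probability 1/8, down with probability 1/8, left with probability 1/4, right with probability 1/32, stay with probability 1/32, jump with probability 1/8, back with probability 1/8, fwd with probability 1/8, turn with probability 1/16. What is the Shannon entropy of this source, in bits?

2.9375 bits

Each probability is a power of 1/2, so log₂(1/p) is an integer.
H = Σ p·log₂(1/p) = 1/8·3 + 1/8·3 + 1/4·2 + 1/32·5 + 1/32·5 + 1/8·3 + 1/8·3 + 1/8·3 + 1/16·4 = 2.9375 bits.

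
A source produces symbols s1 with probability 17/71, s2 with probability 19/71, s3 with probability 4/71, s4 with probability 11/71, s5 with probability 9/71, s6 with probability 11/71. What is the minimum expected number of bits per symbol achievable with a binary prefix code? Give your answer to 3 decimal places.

Repeatedly combine the two least-probable nodes; the expected code length is the sum of the merged weights.
merge 4/71 + 9/71 → 13/71
merge 11/71 + 11/71 → 22/71
merge 13/71 + 17/71 → 30/71
merge 19/71 + 22/71 → 41/71
merge 30/71 + 41/71 → 1
L = 13/71 + 22/71 + 30/71 + 41/71 + 1 = 177/71 ≈ 2.493 bits/symbol.

2.493 bits/symbol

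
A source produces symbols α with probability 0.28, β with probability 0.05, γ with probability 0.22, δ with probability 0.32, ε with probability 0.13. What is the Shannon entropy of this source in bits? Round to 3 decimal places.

H = −Σ pᵢ log₂ pᵢ.
−0.28·log₂(0.28) = 0.5142
−0.05·log₂(0.05) = 0.2161
−0.22·log₂(0.22) = 0.4806
−0.32·log₂(0.32) = 0.5260
−0.13·log₂(0.13) = 0.3826
Sum ≈ 2.1196 → 2.120 bits.

2.120 bits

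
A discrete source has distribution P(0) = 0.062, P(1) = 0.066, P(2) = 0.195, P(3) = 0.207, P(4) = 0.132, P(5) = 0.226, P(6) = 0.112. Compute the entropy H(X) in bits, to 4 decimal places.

H = −Σ pᵢ log₂ pᵢ.
−0.062·log₂(0.062) = 0.2487
−0.066·log₂(0.066) = 0.2588
−0.195·log₂(0.195) = 0.4599
−0.207·log₂(0.207) = 0.4704
−0.132·log₂(0.132) = 0.3856
−0.226·log₂(0.226) = 0.4849
−0.112·log₂(0.112) = 0.3537
Sum ≈ 2.6621 → 2.6621 bits.

2.6621 bits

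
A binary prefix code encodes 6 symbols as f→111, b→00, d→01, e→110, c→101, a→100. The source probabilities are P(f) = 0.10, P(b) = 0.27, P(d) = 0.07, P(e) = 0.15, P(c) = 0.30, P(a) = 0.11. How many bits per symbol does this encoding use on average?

2.66 bits/symbol

L̄ = Σ pᵢ·ℓᵢ = 0.10·3 + 0.27·2 + 0.07·2 + 0.15·3 + 0.30·3 + 0.11·3 = 2.66 bits/symbol.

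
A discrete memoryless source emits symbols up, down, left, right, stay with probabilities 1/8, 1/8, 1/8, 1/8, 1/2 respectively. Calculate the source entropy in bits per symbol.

Each probability is a power of 1/2, so log₂(1/p) is an integer.
H = Σ p·log₂(1/p) = 1/8·3 + 1/8·3 + 1/8·3 + 1/8·3 + 1/2·1 = 2 bits.

2 bits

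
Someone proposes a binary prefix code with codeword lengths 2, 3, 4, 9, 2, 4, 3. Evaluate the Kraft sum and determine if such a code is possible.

0.876953125; yes

With common denominator 2^9 = 512: Σ 2^(−ℓᵢ) = 128/512 + 64/512 + 32/512 + 1/512 + 128/512 + 32/512 + 64/512 = 449/512 = 0.876953125.
Kraft's inequality requires Σ ≤ 1; here Σ = 0.876953125 ≤ 1, so such a prefix code exists.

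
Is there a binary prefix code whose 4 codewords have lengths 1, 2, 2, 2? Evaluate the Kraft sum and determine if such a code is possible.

1.25; no

With common denominator 2^2 = 4: Σ 2^(−ℓᵢ) = 2/4 + 1/4 + 1/4 + 1/4 = 5/4 = 1.25.
Kraft's inequality requires Σ ≤ 1; here Σ = 1.25 > 1, so no such prefix code exists.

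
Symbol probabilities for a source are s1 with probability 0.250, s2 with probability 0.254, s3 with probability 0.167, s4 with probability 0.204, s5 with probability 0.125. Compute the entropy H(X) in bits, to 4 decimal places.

2.2762 bits

H = −Σ pᵢ log₂ pᵢ.
−0.250·log₂(0.250) = 0.5000
−0.254·log₂(0.254) = 0.5022
−0.167·log₂(0.167) = 0.4312
−0.204·log₂(0.204) = 0.4678
−0.125·log₂(0.125) = 0.3750
Sum ≈ 2.2762 → 2.2762 bits.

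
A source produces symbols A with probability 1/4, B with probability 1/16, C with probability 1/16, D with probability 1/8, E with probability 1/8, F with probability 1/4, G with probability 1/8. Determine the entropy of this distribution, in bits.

Each probability is a power of 1/2, so log₂(1/p) is an integer.
H = Σ p·log₂(1/p) = 1/4·2 + 1/16·4 + 1/16·4 + 1/8·3 + 1/8·3 + 1/4·2 + 1/8·3 = 2.625 bits.

2.625 bits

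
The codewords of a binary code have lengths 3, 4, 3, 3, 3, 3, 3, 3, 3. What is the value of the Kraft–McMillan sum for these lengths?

1.0625

With common denominator 2^4 = 16: Σ 2^(−ℓᵢ) = 2/16 + 1/16 + 2/16 + 2/16 + 2/16 + 2/16 + 2/16 + 2/16 + 2/16 = 17/16 = 1.0625.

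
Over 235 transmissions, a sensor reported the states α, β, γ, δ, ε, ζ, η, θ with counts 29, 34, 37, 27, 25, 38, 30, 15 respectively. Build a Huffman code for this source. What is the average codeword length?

3 bits/symbol

Probabilities are the counts divided by 235.
Repeatedly combine the two least-probable nodes; the expected code length is the sum of the merged weights.
merge 3/47 + 5/47 → 8/47
merge 27/235 + 29/235 → 56/235
merge 6/47 + 34/235 → 64/235
merge 37/235 + 38/235 → 15/47
merge 8/47 + 56/235 → 96/235
merge 64/235 + 15/47 → 139/235
merge 96/235 + 139/235 → 1
L = 8/47 + 56/235 + 64/235 + 15/47 + 96/235 + 139/235 + 1 = 3 bits/symbol.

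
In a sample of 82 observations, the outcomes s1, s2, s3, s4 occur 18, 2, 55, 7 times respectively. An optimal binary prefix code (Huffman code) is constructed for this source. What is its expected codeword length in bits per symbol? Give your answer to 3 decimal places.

1.439 bits/symbol

Probabilities are the counts divided by 82.
Repeatedly combine the two least-probable nodes; the expected code length is the sum of the merged weights.
merge 1/41 + 7/82 → 9/82
merge 9/82 + 9/41 → 27/82
merge 27/82 + 55/82 → 1
L = 9/82 + 27/82 + 1 = 59/41 ≈ 1.439 bits/symbol.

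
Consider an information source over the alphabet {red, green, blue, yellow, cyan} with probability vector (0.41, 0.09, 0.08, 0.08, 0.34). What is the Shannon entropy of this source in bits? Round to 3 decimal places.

1.952 bits

H = −Σ pᵢ log₂ pᵢ.
−0.41·log₂(0.41) = 0.5274
−0.09·log₂(0.09) = 0.3127
−0.08·log₂(0.08) = 0.2915
−0.08·log₂(0.08) = 0.2915
−0.34·log₂(0.34) = 0.5292
Sum ≈ 1.9522 → 1.952 bits.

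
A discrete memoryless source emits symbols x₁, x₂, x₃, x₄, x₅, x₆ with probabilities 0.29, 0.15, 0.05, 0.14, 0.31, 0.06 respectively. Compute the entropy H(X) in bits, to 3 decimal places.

H = −Σ pᵢ log₂ pᵢ.
−0.29·log₂(0.29) = 0.5179
−0.15·log₂(0.15) = 0.4105
−0.05·log₂(0.05) = 0.2161
−0.14·log₂(0.14) = 0.3971
−0.31·log₂(0.31) = 0.5238
−0.06·log₂(0.06) = 0.2435
Sum ≈ 2.3090 → 2.309 bits.

2.309 bits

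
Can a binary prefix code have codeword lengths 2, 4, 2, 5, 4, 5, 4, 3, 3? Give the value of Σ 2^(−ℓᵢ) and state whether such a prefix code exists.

1; yes

With common denominator 2^5 = 32: Σ 2^(−ℓᵢ) = 8/32 + 2/32 + 8/32 + 1/32 + 2/32 + 1/32 + 2/32 + 4/32 + 4/32 = 32/32 = 1.
Kraft's inequality requires Σ ≤ 1; here Σ = 1 ≤ 1, so such a prefix code exists.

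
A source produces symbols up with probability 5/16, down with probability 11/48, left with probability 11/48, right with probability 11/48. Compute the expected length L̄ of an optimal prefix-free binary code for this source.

2 bits/symbol

Repeatedly combine the two least-probable nodes; the expected code length is the sum of the merged weights.
merge 11/48 + 11/48 → 11/24
merge 11/48 + 5/16 → 13/24
merge 11/24 + 13/24 → 1
L = 11/24 + 13/24 + 1 = 2 bits/symbol.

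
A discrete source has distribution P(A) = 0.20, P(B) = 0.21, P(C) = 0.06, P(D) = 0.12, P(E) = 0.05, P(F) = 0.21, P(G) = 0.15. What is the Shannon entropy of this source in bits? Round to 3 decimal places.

2.647 bits

H = −Σ pᵢ log₂ pᵢ.
−0.20·log₂(0.20) = 0.4644
−0.21·log₂(0.21) = 0.4728
−0.06·log₂(0.06) = 0.2435
−0.12·log₂(0.12) = 0.3671
−0.05·log₂(0.05) = 0.2161
−0.21·log₂(0.21) = 0.4728
−0.15·log₂(0.15) = 0.4105
Sum ≈ 2.6473 → 2.647 bits.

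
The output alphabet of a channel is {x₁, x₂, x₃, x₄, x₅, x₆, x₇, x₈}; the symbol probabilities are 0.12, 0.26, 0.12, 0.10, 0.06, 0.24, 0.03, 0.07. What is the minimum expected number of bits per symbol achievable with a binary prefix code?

2.75 bits/symbol

Repeatedly combine the two least-probable nodes; the expected code length is the sum of the merged weights.
merge 3/100 + 3/50 → 9/100
merge 7/100 + 9/100 → 4/25
merge 1/10 + 3/25 → 11/50
merge 3/25 + 4/25 → 7/25
merge 11/50 + 6/25 → 23/50
merge 13/50 + 7/25 → 27/50
merge 23/50 + 27/50 → 1
L = 9/100 + 4/25 + 11/50 + 7/25 + 23/50 + 27/50 + 1 = 11/4 = 2.75 bits/symbol.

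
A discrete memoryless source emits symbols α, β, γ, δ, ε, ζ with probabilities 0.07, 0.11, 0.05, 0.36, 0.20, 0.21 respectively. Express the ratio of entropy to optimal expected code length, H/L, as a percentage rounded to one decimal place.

Entropy H = −Σ p log₂ p ≈ 2.3028 bits.
Huffman merges: 1/20+7/100→3/25; 11/100+3/25→23/100; 1/5+21/100→41/100; 23/100+9/25→59/100; 41/100+59/100→1. L = 47/20 ≈ 2.3500.
Efficiency = H/L = 2.3028/2.3500 = 98.0%.

98.0%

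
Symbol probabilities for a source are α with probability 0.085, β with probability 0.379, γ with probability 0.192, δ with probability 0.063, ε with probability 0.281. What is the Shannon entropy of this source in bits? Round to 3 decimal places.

H = −Σ pᵢ log₂ pᵢ.
−0.085·log₂(0.085) = 0.3023
−0.379·log₂(0.379) = 0.5305
−0.192·log₂(0.192) = 0.4571
−0.063·log₂(0.063) = 0.2513
−0.281·log₂(0.281) = 0.5146
Sum ≈ 2.0558 → 2.056 bits.

2.056 bits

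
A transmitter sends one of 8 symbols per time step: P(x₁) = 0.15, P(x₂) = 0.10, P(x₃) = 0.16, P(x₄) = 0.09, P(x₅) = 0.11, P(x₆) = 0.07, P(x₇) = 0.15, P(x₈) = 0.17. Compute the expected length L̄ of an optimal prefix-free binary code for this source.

2.99 bits/symbol

Repeatedly combine the two least-probable nodes; the expected code length is the sum of the merged weights.
merge 7/100 + 9/100 → 4/25
merge 1/10 + 11/100 → 21/100
merge 3/20 + 3/20 → 3/10
merge 4/25 + 4/25 → 8/25
merge 17/100 + 21/100 → 19/50
merge 3/10 + 8/25 → 31/50
merge 19/50 + 31/50 → 1
L = 4/25 + 21/100 + 3/10 + 8/25 + 19/50 + 31/50 + 1 = 299/100 = 2.99 bits/symbol.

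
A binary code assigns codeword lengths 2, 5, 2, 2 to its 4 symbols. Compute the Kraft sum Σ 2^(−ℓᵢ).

With common denominator 2^5 = 32: Σ 2^(−ℓᵢ) = 8/32 + 1/32 + 8/32 + 8/32 = 25/32 = 0.78125.

0.78125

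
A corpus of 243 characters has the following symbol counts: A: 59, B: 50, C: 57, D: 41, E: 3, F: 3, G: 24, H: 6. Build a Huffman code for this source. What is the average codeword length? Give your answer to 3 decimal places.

Probabilities are the counts divided by 243.
Repeatedly combine the two least-probable nodes; the expected code length is the sum of the merged weights.
merge 1/81 + 1/81 → 2/81
merge 2/81 + 2/81 → 4/81
merge 4/81 + 8/81 → 4/27
merge 4/27 + 41/243 → 77/243
merge 50/243 + 19/81 → 107/243
merge 59/243 + 77/243 → 136/243
merge 107/243 + 136/243 → 1
L = 2/81 + 4/81 + 4/27 + 77/243 + 107/243 + 136/243 + 1 = 617/243 ≈ 2.539 bits/symbol.

2.539 bits/symbol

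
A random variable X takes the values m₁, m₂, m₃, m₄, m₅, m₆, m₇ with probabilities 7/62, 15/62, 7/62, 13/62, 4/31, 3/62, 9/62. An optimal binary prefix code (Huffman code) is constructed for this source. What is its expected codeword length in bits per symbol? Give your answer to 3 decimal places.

Repeatedly combine the two least-probable nodes; the expected code length is the sum of the merged weights.
merge 3/62 + 7/62 → 5/31
merge 7/62 + 4/31 → 15/62
merge 9/62 + 5/31 → 19/62
merge 13/62 + 15/62 → 14/31
merge 15/62 + 19/62 → 17/31
merge 14/31 + 17/31 → 1
L = 5/31 + 15/62 + 19/62 + 14/31 + 17/31 + 1 = 84/31 ≈ 2.710 bits/symbol.

2.710 bits/symbol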